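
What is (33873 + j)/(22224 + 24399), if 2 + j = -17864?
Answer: 16007/46623 ≈ 0.34333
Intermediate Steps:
j = -17866 (j = -2 - 17864 = -17866)
(33873 + j)/(22224 + 24399) = (33873 - 17866)/(22224 + 24399) = 16007/46623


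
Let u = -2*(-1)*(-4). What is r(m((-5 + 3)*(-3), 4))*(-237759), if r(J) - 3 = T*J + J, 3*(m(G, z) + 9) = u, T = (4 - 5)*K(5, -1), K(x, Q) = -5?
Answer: 15929853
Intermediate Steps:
T = 5 (T = (4 - 5)*(-5) = -1*(-5) = 5)
u = -8 (u = 2*(-4) = -8)
m(G, z) = -35/3 (m(G, z) = -9 + (1/3)*(-8) = -9 - 8/3 = -35/3)
r(J) = 3 + 6*J (r(J) = 3 + (5*J + J) = 3 + 6*J)
r(m((-5 + 3)*(-3), 4))*(-237759) = (3 + 6*(-35/3))*(-237759) = (3 - 70)*(-237759) = -67*(-237759) = 15929853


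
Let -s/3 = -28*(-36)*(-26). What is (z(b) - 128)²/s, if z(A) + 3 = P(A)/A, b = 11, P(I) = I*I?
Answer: 50/273 ≈ 0.18315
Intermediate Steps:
P(I) = I²
z(A) = -3 + A (z(A) = -3 + A²/A = -3 + A)
s = 78624 (s = -3*(-28*(-36))*(-26) = -3024*(-26) = -3*(-26208) = 78624)
(z(b) - 128)²/s = ((-3 + 11) - 128)²/78624 = (8 - 128)²*(1/78624) = (-120)²*(1/78624) = 14400*(1/78624) = 50/273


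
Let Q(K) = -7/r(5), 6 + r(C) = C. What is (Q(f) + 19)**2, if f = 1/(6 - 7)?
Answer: 676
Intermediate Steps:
r(C) = -6 + C
f = -1 (f = 1/(-1) = -1)
Q(K) = 7 (Q(K) = -7/(-6 + 5) = -7/(-1) = -7*(-1) = 7)
(Q(f) + 19)**2 = (7 + 19)**2 = 26**2 = 676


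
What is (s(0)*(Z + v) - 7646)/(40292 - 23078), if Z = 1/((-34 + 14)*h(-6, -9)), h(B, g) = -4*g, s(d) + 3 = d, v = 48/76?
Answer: -34874381/78495840 ≈ -0.44428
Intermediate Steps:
v = 12/19 (v = 48*(1/76) = 12/19 ≈ 0.63158)
s(d) = -3 + d
Z = -1/720 (Z = 1/((-34 + 14)*((-4*(-9)))) = 1/(-20*36) = -1/20*1/36 = -1/720 ≈ -0.0013889)
(s(0)*(Z + v) - 7646)/(40292 - 23078) = ((-3 + 0)*(-1/720 + 12/19) - 7646)/(40292 - 23078) = (-3*8621/13680 - 7646)/17214 = (-8621/4560 - 7646)*(1/17214) = -34874381/4560*1/17214 = -34874381/78495840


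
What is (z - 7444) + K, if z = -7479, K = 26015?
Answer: 11092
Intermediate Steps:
(z - 7444) + K = (-7479 - 7444) + 26015 = -14923 + 26015 = 11092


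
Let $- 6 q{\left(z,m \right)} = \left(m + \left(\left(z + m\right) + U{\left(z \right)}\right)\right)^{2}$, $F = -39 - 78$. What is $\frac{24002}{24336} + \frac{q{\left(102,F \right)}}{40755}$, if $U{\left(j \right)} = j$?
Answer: $\frac{2498849}{2543112} \approx 0.98259$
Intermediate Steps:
$F = -117$ ($F = -39 - 78 = -117$)
$q{\left(z,m \right)} = - \frac{\left(2 m + 2 z\right)^{2}}{6}$ ($q{\left(z,m \right)} = - \frac{\left(m + \left(\left(z + m\right) + z\right)\right)^{2}}{6} = - \frac{\left(m + \left(\left(m + z\right) + z\right)\right)^{2}}{6} = - \frac{\left(m + \left(m + 2 z\right)\right)^{2}}{6} = - \frac{\left(2 m + 2 z\right)^{2}}{6}$)
$\frac{24002}{24336} + \frac{q{\left(102,F \right)}}{40755} = \frac{24002}{24336} + \frac{\left(- \frac{2}{3}\right) \left(-117 + 102\right)^{2}}{40755} = 24002 \cdot \frac{1}{24336} + - \frac{2 \left(-15\right)^{2}}{3} \cdot \frac{1}{40755} = \frac{12001}{12168} + \left(- \frac{2}{3}\right) 225 \cdot \frac{1}{40755} = \frac{12001}{12168} - \frac{10}{2717} = \frac{2498849}{2543112}$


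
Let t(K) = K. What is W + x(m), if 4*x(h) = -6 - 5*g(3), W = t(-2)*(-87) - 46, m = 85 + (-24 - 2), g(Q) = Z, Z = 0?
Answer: 253/2 ≈ 126.50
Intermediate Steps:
g(Q) = 0
m = 59 (m = 85 - 26 = 59)
W = 128 (W = -2*(-87) - 46 = 174 - 46 = 128)
x(h) = -3/2 (x(h) = (-6 - 5*0)/4 = (-6 + 0)/4 = (¼)*(-6) = -3/2)
W + x(m) = 128 - 3/2 = 253/2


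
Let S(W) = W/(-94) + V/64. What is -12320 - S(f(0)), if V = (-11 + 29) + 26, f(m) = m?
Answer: -197131/16 ≈ -12321.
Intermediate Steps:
V = 44 (V = 18 + 26 = 44)
S(W) = 11/16 - W/94 (S(W) = W/(-94) + 44/64 = W*(-1/94) + 44*(1/64) = -W/94 + 11/16 = 11/16 - W/94)
-12320 - S(f(0)) = -12320 - (11/16 - 1/94*0) = -12320 - (11/16 + 0) = -12320 - 1*11/16 = -12320 - 11/16 = -197131/16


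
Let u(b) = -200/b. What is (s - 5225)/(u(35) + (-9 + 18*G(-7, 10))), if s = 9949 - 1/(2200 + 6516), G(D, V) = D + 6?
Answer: -288220681/1995964 ≈ -144.40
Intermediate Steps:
G(D, V) = 6 + D
s = 86715483/8716 (s = 9949 - 1/8716 = 86715483/8716 ≈ 9949.0)
(s - 5225)/(u(35) + (-9 + 18*G(-7, 10))) = (86715483/8716 - 5225)/(-200/35 + (-9 + 18*(6 - 7))) = 41174383/(8716*(-200*1/35 + (-9 + 18*(-1)))) = 41174383/(8716*(-40/7 + (-9 - 18))) = 41174383/(8716*(-40/7 - 27)) = 41174383/(8716*(-229/7)) = (41174383/8716)*(-7/229) = -288220681/1995964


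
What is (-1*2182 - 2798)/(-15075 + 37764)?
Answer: -1660/7563 ≈ -0.21949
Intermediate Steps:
(-1*2182 - 2798)/(-15075 + 37764) = (-2182 - 2798)/22689 = -4980*1/22689 = -1660/7563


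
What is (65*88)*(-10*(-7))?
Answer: 400400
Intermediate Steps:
(65*88)*(-10*(-7)) = 5720*70 = 400400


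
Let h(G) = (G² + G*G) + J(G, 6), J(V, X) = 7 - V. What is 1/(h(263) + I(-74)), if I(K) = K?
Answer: 1/138008 ≈ 7.2460e-6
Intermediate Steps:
h(G) = 7 - G + 2*G² (h(G) = (G² + G*G) + (7 - G) = (G² + G²) + (7 - G) = 2*G² + (7 - G) = 7 - G + 2*G²)
1/(h(263) + I(-74)) = 1/((7 - 1*263 + 2*263²) - 74) = 1/((7 - 263 + 2*69169) - 74) = 1/((7 - 263 + 138338) - 74) = 1/(138082 - 74) = 1/138008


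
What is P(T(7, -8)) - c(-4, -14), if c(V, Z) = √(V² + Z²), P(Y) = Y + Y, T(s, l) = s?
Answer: 14 - 2*√53 ≈ -0.56022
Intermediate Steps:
P(Y) = 2*Y
P(T(7, -8)) - c(-4, -14) = 2*7 - √((-4)² + (-14)²) = 14 - √(16 + 196) = 14 - √212 = 14 - 2*√53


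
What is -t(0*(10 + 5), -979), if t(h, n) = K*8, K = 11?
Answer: -88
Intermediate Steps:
t(h, n) = 88 (t(h, n) = 11*8 = 88)
-t(0*(10 + 5), -979) = -1*88 = -88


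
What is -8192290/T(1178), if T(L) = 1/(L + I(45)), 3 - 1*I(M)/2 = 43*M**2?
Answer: 1416987632140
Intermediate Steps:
I(M) = 6 - 86*M**2
T(L) = 1/(-174144 + L) (T(L) = 1/(L + (6 - 86*45**2)) = 1/(L + (6 - 86*2025)) = 1/(L + (6 - 174150)) = 1/(L - 174144) = 1/(-174144 + L))
-8192290/T(1178) = -8192290/(1/(-174144 + 1178)) = -8192290/(1/(-172966)) = -8192290/(-1/172966) = -8192290*(-172966) = 1416987632140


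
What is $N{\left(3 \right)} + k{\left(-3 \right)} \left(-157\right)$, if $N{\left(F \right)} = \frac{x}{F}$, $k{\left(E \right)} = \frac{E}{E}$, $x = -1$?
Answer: $- \frac{472}{3} \approx -157.33$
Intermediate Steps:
$k{\left(E \right)} = 1$
$N{\left(F \right)} = - \frac{1}{F}$
$N{\left(3 \right)} + k{\left(-3 \right)} \left(-157\right) = - \frac{1}{3} + 1 \left(-157\right) = \left(-1\right) \frac{1}{3} - 157 = - \frac{1}{3} - 157 = - \frac{472}{3}$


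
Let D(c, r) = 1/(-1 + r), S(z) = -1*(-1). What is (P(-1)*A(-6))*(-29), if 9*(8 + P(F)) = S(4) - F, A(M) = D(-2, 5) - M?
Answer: 25375/18 ≈ 1409.7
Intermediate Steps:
S(z) = 1
A(M) = ¼ - M (A(M) = 1/(-1 + 5) - M = 1/4 - M = ¼ - M)
P(F) = -71/9 - F/9 (P(F) = -8 + (1 - F)/9 = -8 + (⅑ - F/9) = -71/9 - F/9)
(P(-1)*A(-6))*(-29) = ((-71/9 - ⅑*(-1))*(¼ - 1*(-6)))*(-29) = ((-71/9 + ⅑)*(¼ + 6))*(-29) = -70/9*25/4*(-29) = -875/18*(-29) = 25375/18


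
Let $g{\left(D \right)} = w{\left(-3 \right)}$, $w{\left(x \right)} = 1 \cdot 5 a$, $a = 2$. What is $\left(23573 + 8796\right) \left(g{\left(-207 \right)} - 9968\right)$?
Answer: $-322330502$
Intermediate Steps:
$w{\left(x \right)} = 10$ ($w{\left(x \right)} = 1 \cdot 5 \cdot 2 = 5 \cdot 2 = 10$)
$g{\left(D \right)} = 10$
$\left(23573 + 8796\right) \left(g{\left(-207 \right)} - 9968\right) = \left(23573 + 8796\right) \left(10 - 9968\right) = 32369 \left(-9958\right) = -322330502$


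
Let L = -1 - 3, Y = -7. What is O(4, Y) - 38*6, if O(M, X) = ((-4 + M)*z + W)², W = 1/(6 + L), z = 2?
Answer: -911/4 ≈ -227.75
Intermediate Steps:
L = -4
W = ½ (W = 1/(6 - 4) = 1/2 = ½ ≈ 0.50000)
O(M, X) = (-15/2 + 2*M)² (O(M, X) = ((-4 + M)*2 + ½)² = ((-8 + 2*M) + ½)² = (-15/2 + 2*M)²)
O(4, Y) - 38*6 = (-15 + 4*4)²/4 - 38*6 = (-15 + 16)²/4 - 228 = (¼)*1² - 228 = (¼)*1 - 228 = ¼ - 228 = -911/4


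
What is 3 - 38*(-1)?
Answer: 41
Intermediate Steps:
3 - 38*(-1) = 3 + 38 = 41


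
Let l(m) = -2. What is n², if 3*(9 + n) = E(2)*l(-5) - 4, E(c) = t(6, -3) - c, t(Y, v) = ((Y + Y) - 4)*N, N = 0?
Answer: 81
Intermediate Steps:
t(Y, v) = 0 (t(Y, v) = ((Y + Y) - 4)*0 = (2*Y - 4)*0 = (-4 + 2*Y)*0 = 0)
E(c) = -c (E(c) = 0 - c = -c)
n = -9 (n = -9 + (-1*2*(-2) - 4)/3 = -9 + (-2*(-2) - 4)/3 = -9 + (4 - 4)/3 = -9 + (⅓)*0 = -9 + 0 = -9)
n² = (-9)² = 81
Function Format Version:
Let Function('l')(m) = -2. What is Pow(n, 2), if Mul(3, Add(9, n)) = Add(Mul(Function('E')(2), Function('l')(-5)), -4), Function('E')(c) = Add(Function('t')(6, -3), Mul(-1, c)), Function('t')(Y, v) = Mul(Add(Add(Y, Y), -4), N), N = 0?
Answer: 81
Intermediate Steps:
Function('t')(Y, v) = 0 (Function('t')(Y, v) = Mul(Add(Add(Y, Y), -4), 0) = Mul(Add(Mul(2, Y), -4), 0) = Mul(Add(-4, Mul(2, Y)), 0) = 0)
Function('E')(c) = Mul(-1, c) (Function('E')(c) = Add(0, Mul(-1, c)) = Mul(-1, c))
n = -9 (n = Add(-9, Mul(Rational(1, 3), Add(Mul(Mul(-1, 2), -2), -4))) = Add(-9, Mul(Rational(1, 3), Add(Mul(-2, -2), -4))) = Add(-9, Mul(Rational(1, 3), Add(4, -4))) = Add(-9, Mul(Rational(1, 3), 0)) = Add(-9, 0) = -9)
Pow(n, 2) = Pow(-9, 2) = 81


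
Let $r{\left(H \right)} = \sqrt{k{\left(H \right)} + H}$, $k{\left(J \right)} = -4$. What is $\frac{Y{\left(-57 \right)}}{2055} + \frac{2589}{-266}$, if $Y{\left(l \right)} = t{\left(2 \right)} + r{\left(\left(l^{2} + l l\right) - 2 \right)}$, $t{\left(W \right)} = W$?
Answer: $- \frac{5319863}{546630} + \frac{2 \sqrt{1623}}{2055} \approx -9.6929$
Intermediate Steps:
$r{\left(H \right)} = \sqrt{-4 + H}$
$Y{\left(l \right)} = 2 + \sqrt{-6 + 2 l^{2}}$ ($Y{\left(l \right)} = 2 + \sqrt{-4 - \left(2 - l^{2} - l l\right)} = 2 + \sqrt{-4 + \left(\left(l^{2} + l^{2}\right) - 2\right)} = 2 + \sqrt{-4 + \left(2 l^{2} - 2\right)} = 2 + \sqrt{-4 + \left(-2 + 2 l^{2}\right)} = 2 + \sqrt{-6 + 2 l^{2}}$)
$\frac{Y{\left(-57 \right)}}{2055} + \frac{2589}{-266} = \frac{2 + \sqrt{-6 + 2 \left(-57\right)^{2}}}{2055} + \frac{2589}{-266} = \left(2 + \sqrt{-6 + 2 \cdot 3249}\right) \frac{1}{2055} + 2589 \left(- \frac{1}{266}\right) = \left(2 + \sqrt{-6 + 6498}\right) \frac{1}{2055} - \frac{2589}{266} = \left(2 + \sqrt{6492}\right) \frac{1}{2055} - \frac{2589}{266} = \left(2 + 2 \sqrt{1623}\right) \frac{1}{2055} - \frac{2589}{266} = \left(\frac{2}{2055} + \frac{2 \sqrt{1623}}{2055}\right) - \frac{2589}{266} = - \frac{5319863}{546630} + \frac{2 \sqrt{1623}}{2055}$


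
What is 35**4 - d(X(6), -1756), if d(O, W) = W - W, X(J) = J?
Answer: 1500625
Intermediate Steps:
d(O, W) = 0
35**4 - d(X(6), -1756) = 35**4 - 1*0 = 1500625 + 0 = 1500625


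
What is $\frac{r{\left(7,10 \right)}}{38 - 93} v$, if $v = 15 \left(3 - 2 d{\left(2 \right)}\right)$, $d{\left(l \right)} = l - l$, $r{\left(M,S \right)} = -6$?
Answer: $\frac{54}{11} \approx 4.9091$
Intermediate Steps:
$d{\left(l \right)} = 0$
$v = 45$ ($v = 15 \left(3 - 0\right) = 15 \left(3 + 0\right) = 15 \cdot 3 = 45$)
$\frac{r{\left(7,10 \right)}}{38 - 93} v = - \frac{6}{38 - 93} \cdot 45 = - \frac{6}{-55} \cdot 45 = \left(-6\right) \left(- \frac{1}{55}\right) 45 = \frac{6}{55} \cdot 45 = \frac{54}{11}$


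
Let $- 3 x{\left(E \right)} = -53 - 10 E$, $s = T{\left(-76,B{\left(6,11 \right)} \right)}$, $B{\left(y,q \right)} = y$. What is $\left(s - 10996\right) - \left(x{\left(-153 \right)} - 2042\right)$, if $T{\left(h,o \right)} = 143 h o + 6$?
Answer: $- \frac{220991}{3} \approx -73664.0$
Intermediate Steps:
$T{\left(h,o \right)} = 6 + 143 h o$ ($T{\left(h,o \right)} = 143 h o + 6 = 6 + 143 h o$)
$s = -65202$ ($s = 6 + 143 \left(-76\right) 6 = 6 - 65208 = -65202$)
$x{\left(E \right)} = \frac{53}{3} + \frac{10 E}{3}$ ($x{\left(E \right)} = - \frac{-53 - 10 E}{3} = \frac{53}{3} + \frac{10 E}{3}$)
$\left(s - 10996\right) - \left(x{\left(-153 \right)} - 2042\right) = \left(-65202 - 10996\right) - \left(\left(\frac{53}{3} + \frac{10}{3} \left(-153\right)\right) - 2042\right) = \left(-65202 - 10996\right) - \left(\left(\frac{53}{3} - 510\right) - 2042\right) = -76198 - \left(- \frac{1477}{3} - 2042\right) = -76198 - - \frac{7603}{3} = -76198 + \frac{7603}{3} = - \frac{220991}{3}$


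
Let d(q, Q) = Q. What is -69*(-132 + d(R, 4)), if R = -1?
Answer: 8832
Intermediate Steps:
-69*(-132 + d(R, 4)) = -69*(-132 + 4) = -69*(-128) = 8832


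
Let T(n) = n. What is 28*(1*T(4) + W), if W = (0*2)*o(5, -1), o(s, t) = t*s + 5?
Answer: 112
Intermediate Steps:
o(s, t) = 5 + s*t (o(s, t) = s*t + 5 = 5 + s*t)
W = 0 (W = (0*2)*(5 + 5*(-1)) = 0*(5 - 5) = 0*0 = 0)
28*(1*T(4) + W) = 28*(1*4 + 0) = 28*(4 + 0) = 28*4 = 112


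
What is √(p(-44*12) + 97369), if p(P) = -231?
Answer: √97138 ≈ 311.67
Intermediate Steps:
√(p(-44*12) + 97369) = √(-231 + 97369) = √97138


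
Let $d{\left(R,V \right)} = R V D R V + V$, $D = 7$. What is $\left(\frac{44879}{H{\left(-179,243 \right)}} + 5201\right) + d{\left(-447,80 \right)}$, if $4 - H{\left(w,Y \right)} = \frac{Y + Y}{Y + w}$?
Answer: $\frac{1029415139187}{115} \approx 8.9514 \cdot 10^{9}$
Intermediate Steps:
$d{\left(R,V \right)} = V + 7 R^{2} V^{2}$ ($d{\left(R,V \right)} = R V 7 R V + V = 7 R V R V + V = 7 V R^{2} V + V = 7 R^{2} V^{2} + V = V + 7 R^{2} V^{2}$)
$H{\left(w,Y \right)} = 4 - \frac{2 Y}{Y + w}$ ($H{\left(w,Y \right)} = 4 - \frac{Y + Y}{Y + w} = 4 - \frac{2 Y}{Y + w}$)
$\left(\frac{44879}{H{\left(-179,243 \right)}} + 5201\right) + d{\left(-447,80 \right)} = \left(\frac{44879}{2 \frac{1}{243 - 179} \left(243 + 2 \left(-179\right)\right)} + 5201\right) + 80 \left(1 + 7 \cdot 80 \left(-447\right)^{2}\right) = \left(\frac{44879}{2 \cdot \frac{1}{64} \left(243 - 358\right)} + 5201\right) + 80 \left(1 + 7 \cdot 80 \cdot 199809\right) = \left(\frac{44879}{2 \cdot \frac{1}{64} \left(-115\right)} + 5201\right) + 80 \left(1 + 111893040\right) = \left(\frac{44879}{- \frac{115}{32}} + 5201\right) + 80 \cdot 111893041 = \left(44879 \left(- \frac{32}{115}\right) + 5201\right) + 8951443280 = \left(- \frac{1436128}{115} + 5201\right) + 8951443280 = - \frac{838013}{115} + 8951443280 = \frac{1029415139187}{115}$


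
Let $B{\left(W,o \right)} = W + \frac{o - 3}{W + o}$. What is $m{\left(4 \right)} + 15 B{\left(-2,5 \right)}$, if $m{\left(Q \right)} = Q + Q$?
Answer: $-12$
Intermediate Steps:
$m{\left(Q \right)} = 2 Q$
$B{\left(W,o \right)} = W + \frac{-3 + o}{W + o}$
$m{\left(4 \right)} + 15 B{\left(-2,5 \right)} = 2 \cdot 4 + 15 \frac{-3 + 5 + \left(-2\right)^{2} - 10}{-2 + 5} = 8 + 15 \frac{-3 + 5 + 4 - 10}{3} = 8 + 15 \cdot \frac{1}{3} \left(-4\right) = 8 + 15 \left(- \frac{4}{3}\right) = 8 - 20 = -12$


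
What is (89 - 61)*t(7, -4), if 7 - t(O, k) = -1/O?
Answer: 200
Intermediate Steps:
t(O, k) = 7 + 1/O (t(O, k) = 7 - (-1)/O = 7 + 1/O)
(89 - 61)*t(7, -4) = (89 - 61)*(7 + 1/7) = 28*(7 + ⅐) = 28*(50/7) = 200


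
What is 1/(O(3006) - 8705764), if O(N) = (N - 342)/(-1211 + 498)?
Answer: -713/6207212396 ≈ -1.1487e-7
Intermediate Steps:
O(N) = 342/713 - N/713 (O(N) = (-342 + N)/(-713) = (-342 + N)*(-1/713) = 342/713 - N/713)
1/(O(3006) - 8705764) = 1/((342/713 - 1/713*3006) - 8705764) = 1/((342/713 - 3006/713) - 8705764) = 1/(-2664/713 - 8705764) = 1/(-6207212396/713) = -713/6207212396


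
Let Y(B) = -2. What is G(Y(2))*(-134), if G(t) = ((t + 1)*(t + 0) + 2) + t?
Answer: -268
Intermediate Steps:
G(t) = 2 + t + t*(1 + t) (G(t) = ((1 + t)*t + 2) + t = (t*(1 + t) + 2) + t = (2 + t*(1 + t)) + t = 2 + t + t*(1 + t))
G(Y(2))*(-134) = (2 + (-2)² + 2*(-2))*(-134) = (2 + 4 - 4)*(-134) = 2*(-134) = -268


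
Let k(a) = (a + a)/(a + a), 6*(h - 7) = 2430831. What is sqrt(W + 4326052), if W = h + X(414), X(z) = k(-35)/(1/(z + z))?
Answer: sqrt(18928102)/2 ≈ 2175.3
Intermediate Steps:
h = 810291/2 (h = 7 + (1/6)*2430831 = 7 + 810277/2 = 810291/2 ≈ 4.0515e+5)
k(a) = 1 (k(a) = (2*a)/((2*a)) = (2*a)*(1/(2*a)) = 1)
X(z) = 2*z (X(z) = 1/1/(z + z) = 1/1/(2*z) = 1/(1/(2*z)) = 1*(2*z) = 2*z)
W = 811947/2 (W = 810291/2 + 2*414 = 810291/2 + 828 = 811947/2 ≈ 4.0597e+5)
sqrt(W + 4326052) = sqrt(811947/2 + 4326052) = sqrt(9464051/2) = sqrt(18928102)/2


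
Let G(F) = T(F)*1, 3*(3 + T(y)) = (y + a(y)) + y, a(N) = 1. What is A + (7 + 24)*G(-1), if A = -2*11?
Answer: -376/3 ≈ -125.33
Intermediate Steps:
T(y) = -8/3 + 2*y/3 (T(y) = -3 + ((y + 1) + y)/3 = -3 + ((1 + y) + y)/3 = -3 + (1 + 2*y)/3 = -3 + (⅓ + 2*y/3) = -8/3 + 2*y/3)
A = -22
G(F) = -8/3 + 2*F/3 (G(F) = (-8/3 + 2*F/3)*1 = -8/3 + 2*F/3)
A + (7 + 24)*G(-1) = -22 + (7 + 24)*(-8/3 + (⅔)*(-1)) = -22 + 31*(-8/3 - ⅔) = -22 + 31*(-10/3) = -22 - 310/3 = -376/3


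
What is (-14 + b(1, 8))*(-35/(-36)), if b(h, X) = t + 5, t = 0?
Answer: -35/4 ≈ -8.7500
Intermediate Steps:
b(h, X) = 5 (b(h, X) = 0 + 5 = 5)
(-14 + b(1, 8))*(-35/(-36)) = (-14 + 5)*(-35/(-36)) = -(-315)*(-1)/36 = -9*35/36 = -35/4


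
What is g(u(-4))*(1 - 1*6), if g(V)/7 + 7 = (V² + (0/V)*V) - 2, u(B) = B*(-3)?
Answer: -4725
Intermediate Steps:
u(B) = -3*B
g(V) = -63 + 7*V² (g(V) = -49 + 7*((V² + (0/V)*V) - 2) = -49 + 7*((V² + 0*V) - 2) = -49 + 7*((V² + 0) - 2) = -49 + 7*(V² - 2) = -49 + 7*(-2 + V²) = -49 + (-14 + 7*V²) = -63 + 7*V²)
g(u(-4))*(1 - 1*6) = (-63 + 7*(-3*(-4))²)*(1 - 1*6) = (-63 + 7*12²)*(1 - 6) = (-63 + 7*144)*(-5) = (-63 + 1008)*(-5) = 945*(-5) = -4725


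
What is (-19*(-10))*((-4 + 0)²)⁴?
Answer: 12451840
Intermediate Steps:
(-19*(-10))*((-4 + 0)²)⁴ = 190*((-4)²)⁴ = 190*16⁴ = 190*65536 = 12451840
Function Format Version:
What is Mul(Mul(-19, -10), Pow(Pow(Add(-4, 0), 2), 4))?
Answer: 12451840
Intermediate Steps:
Mul(Mul(-19, -10), Pow(Pow(Add(-4, 0), 2), 4)) = Mul(190, Pow(Pow(-4, 2), 4)) = Mul(190, Pow(16, 4)) = Mul(190, 65536) = 12451840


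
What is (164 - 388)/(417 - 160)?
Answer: -224/257 ≈ -0.87160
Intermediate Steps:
(164 - 388)/(417 - 160) = -224/257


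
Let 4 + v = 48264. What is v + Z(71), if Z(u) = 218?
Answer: 48478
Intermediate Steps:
v = 48260 (v = -4 + 48264 = 48260)
v + Z(71) = 48260 + 218 = 48478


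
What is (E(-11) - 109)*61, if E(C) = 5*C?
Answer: -10004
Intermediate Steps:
(E(-11) - 109)*61 = (5*(-11) - 109)*61 = (-55 - 109)*61 = -164*61 = -10004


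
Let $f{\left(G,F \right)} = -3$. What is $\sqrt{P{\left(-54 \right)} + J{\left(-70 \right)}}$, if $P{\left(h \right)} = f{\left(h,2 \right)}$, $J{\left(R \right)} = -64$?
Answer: $i \sqrt{67} \approx 8.1853 i$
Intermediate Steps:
$P{\left(h \right)} = -3$
$\sqrt{P{\left(-54 \right)} + J{\left(-70 \right)}} = \sqrt{-3 - 64} = \sqrt{-67} = i \sqrt{67}$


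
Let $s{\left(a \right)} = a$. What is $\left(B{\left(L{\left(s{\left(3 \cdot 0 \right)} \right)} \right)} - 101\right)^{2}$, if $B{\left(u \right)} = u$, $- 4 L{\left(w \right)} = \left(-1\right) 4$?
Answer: $10000$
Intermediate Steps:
$L{\left(w \right)} = 1$ ($L{\left(w \right)} = - \frac{\left(-1\right) 4}{4} = \left(- \frac{1}{4}\right) \left(-4\right) = 1$)
$\left(B{\left(L{\left(s{\left(3 \cdot 0 \right)} \right)} \right)} - 101\right)^{2} = \left(1 - 101\right)^{2} = \left(-100\right)^{2} = 10000$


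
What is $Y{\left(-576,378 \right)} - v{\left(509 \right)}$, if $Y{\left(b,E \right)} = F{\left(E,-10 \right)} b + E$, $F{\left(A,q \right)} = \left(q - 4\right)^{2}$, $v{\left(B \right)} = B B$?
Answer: $-371599$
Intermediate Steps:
$v{\left(B \right)} = B^{2}$
$F{\left(A,q \right)} = \left(-4 + q\right)^{2}$
$Y{\left(b,E \right)} = E + 196 b$ ($Y{\left(b,E \right)} = \left(-4 - 10\right)^{2} b + E = \left(-14\right)^{2} b + E = 196 b + E = E + 196 b$)
$Y{\left(-576,378 \right)} - v{\left(509 \right)} = \left(378 + 196 \left(-576\right)\right) - 509^{2} = \left(378 - 112896\right) - 259081 = -112518 - 259081 = -371599$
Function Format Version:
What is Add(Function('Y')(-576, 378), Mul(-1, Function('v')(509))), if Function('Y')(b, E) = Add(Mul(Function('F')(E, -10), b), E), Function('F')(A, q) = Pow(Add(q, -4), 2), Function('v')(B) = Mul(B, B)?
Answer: -371599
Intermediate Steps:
Function('v')(B) = Pow(B, 2)
Function('F')(A, q) = Pow(Add(-4, q), 2)
Function('Y')(b, E) = Add(E, Mul(196, b)) (Function('Y')(b, E) = Add(Mul(Pow(Add(-4, -10), 2), b), E) = Add(Mul(Pow(-14, 2), b), E) = Add(Mul(196, b), E) = Add(E, Mul(196, b)))
Add(Function('Y')(-576, 378), Mul(-1, Function('v')(509))) = Add(Add(378, Mul(196, -576)), Mul(-1, Pow(509, 2))) = Add(Add(378, -112896), Mul(-1, 259081)) = Add(-112518, -259081) = -371599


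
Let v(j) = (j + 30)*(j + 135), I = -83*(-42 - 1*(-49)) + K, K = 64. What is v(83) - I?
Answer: 25151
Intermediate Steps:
I = -517 (I = -83*(-42 - 1*(-49)) + 64 = -83*(-42 + 49) + 64 = -83*7 + 64 = -581 + 64 = -517)
v(j) = (30 + j)*(135 + j)
v(83) - I = (4050 + 83**2 + 165*83) - 1*(-517) = (4050 + 6889 + 13695) + 517 = 24634 + 517 = 25151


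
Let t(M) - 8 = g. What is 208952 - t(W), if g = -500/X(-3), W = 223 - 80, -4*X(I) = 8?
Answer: 208694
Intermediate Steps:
X(I) = -2 (X(I) = -1/4*8 = -2)
W = 143
g = 250 (g = -500/(-2) = -500*(-1/2) = 250)
t(M) = 258 (t(M) = 8 + 250 = 258)
208952 - t(W) = 208952 - 1*258 = 208952 - 258 = 208694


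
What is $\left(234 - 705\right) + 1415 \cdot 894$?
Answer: $1264539$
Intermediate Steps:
$\left(234 - 705\right) + 1415 \cdot 894 = -471 + 1265010 = 1264539$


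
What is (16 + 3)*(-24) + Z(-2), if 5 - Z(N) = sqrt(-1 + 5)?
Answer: -453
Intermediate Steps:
Z(N) = 3 (Z(N) = 5 - sqrt(-1 + 5) = 5 - sqrt(4) = 5 - 1*2 = 5 - 2 = 3)
(16 + 3)*(-24) + Z(-2) = (16 + 3)*(-24) + 3 = 19*(-24) + 3 = -456 + 3 = -453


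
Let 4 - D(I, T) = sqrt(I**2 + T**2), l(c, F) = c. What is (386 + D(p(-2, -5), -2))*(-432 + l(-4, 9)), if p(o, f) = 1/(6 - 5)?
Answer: -170040 + 436*sqrt(5) ≈ -1.6907e+5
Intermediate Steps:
p(o, f) = 1 (p(o, f) = 1/1 = 1)
D(I, T) = 4 - sqrt(I**2 + T**2)
(386 + D(p(-2, -5), -2))*(-432 + l(-4, 9)) = (386 + (4 - sqrt(1**2 + (-2)**2)))*(-432 - 4) = (386 + (4 - sqrt(1 + 4)))*(-436) = (386 + (4 - sqrt(5)))*(-436) = (390 - sqrt(5))*(-436) = -170040 + 436*sqrt(5)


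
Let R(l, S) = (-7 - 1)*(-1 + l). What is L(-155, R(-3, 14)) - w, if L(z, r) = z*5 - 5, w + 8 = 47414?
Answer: -48186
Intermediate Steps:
R(l, S) = 8 - 8*l (R(l, S) = -8*(-1 + l) = 8 - 8*l)
w = 47406 (w = -8 + 47414 = 47406)
L(z, r) = -5 + 5*z (L(z, r) = 5*z - 5 = -5 + 5*z)
L(-155, R(-3, 14)) - w = (-5 + 5*(-155)) - 1*47406 = (-5 - 775) - 47406 = -780 - 47406 = -48186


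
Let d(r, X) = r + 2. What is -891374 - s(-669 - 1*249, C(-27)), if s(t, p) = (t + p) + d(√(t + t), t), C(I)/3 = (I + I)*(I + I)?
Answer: -899206 - 6*I*√51 ≈ -8.9921e+5 - 42.849*I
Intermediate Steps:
d(r, X) = 2 + r
C(I) = 12*I² (C(I) = 3*((I + I)*(I + I)) = 3*((2*I)*(2*I)) = 3*(4*I²) = 12*I²)
s(t, p) = 2 + p + t + √2*√t (s(t, p) = (t + p) + (2 + √(t + t)) = (p + t) + (2 + √(2*t)) = (p + t) + (2 + √2*√t) = 2 + p + t + √2*√t)
-891374 - s(-669 - 1*249, C(-27)) = -891374 - (2 + 12*(-27)² + (-669 - 1*249) + √2*√(-669 - 1*249)) = -891374 - (2 + 12*729 + (-669 - 249) + √2*√(-669 - 249)) = -891374 - (2 + 8748 - 918 + √2*√(-918)) = -891374 - (2 + 8748 - 918 + √2*(3*I*√102)) = -891374 - (2 + 8748 - 918 + 6*I*√51) = -891374 - (7832 + 6*I*√51) = -891374 + (-7832 - 6*I*√51) = -899206 - 6*I*√51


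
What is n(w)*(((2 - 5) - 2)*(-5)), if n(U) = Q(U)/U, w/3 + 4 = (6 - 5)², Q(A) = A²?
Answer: -225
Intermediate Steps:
w = -9 (w = -12 + 3*(6 - 5)² = -12 + 3*1² = -12 + 3*1 = -12 + 3 = -9)
n(U) = U (n(U) = U²/U = U)
n(w)*(((2 - 5) - 2)*(-5)) = -9*((2 - 5) - 2)*(-5) = -9*(-3 - 2)*(-5) = -(-45)*(-5) = -9*25 = -225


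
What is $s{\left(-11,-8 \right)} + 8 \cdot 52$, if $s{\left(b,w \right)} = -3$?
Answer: $413$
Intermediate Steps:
$s{\left(-11,-8 \right)} + 8 \cdot 52 = -3 + 8 \cdot 52 = -3 + 416 = 413$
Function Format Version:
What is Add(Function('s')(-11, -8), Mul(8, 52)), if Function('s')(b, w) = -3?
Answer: 413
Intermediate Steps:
Add(Function('s')(-11, -8), Mul(8, 52)) = Add(-3, Mul(8, 52)) = Add(-3, 416) = 413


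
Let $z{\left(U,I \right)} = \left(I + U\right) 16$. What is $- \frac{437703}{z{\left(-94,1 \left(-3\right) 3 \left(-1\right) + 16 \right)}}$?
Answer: $\frac{145901}{368} \approx 396.47$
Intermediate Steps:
$z{\left(U,I \right)} = 16 I + 16 U$
$- \frac{437703}{z{\left(-94,1 \left(-3\right) 3 \left(-1\right) + 16 \right)}} = - \frac{437703}{16 \left(1 \left(-3\right) 3 \left(-1\right) + 16\right) + 16 \left(-94\right)} = - \frac{437703}{16 \left(1 \left(\left(-9\right) \left(-1\right)\right) + 16\right) - 1504} = - \frac{437703}{16 \left(1 \cdot 9 + 16\right) - 1504} = - \frac{437703}{16 \left(9 + 16\right) - 1504} = - \frac{437703}{16 \cdot 25 - 1504} = - \frac{437703}{400 - 1504} = - \frac{437703}{-1104} = \left(-437703\right) \left(- \frac{1}{1104}\right) = \frac{145901}{368}$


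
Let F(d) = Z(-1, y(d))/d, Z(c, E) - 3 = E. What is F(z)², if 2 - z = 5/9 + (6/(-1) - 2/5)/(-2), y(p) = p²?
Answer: 151683856/12638025 ≈ 12.002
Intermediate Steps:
Z(c, E) = 3 + E
z = -79/45 (z = 2 - (5/9 + (6/(-1) - 2/5)/(-2)) = 2 - (5*(⅑) + (6*(-1) - 2*⅕)*(-½)) = 2 - (5/9 + (-6 - ⅖)*(-½)) = 2 - (5/9 - 32/5*(-½)) = 2 - (5/9 + 16/5) = 2 - 1*169/45 = 2 - 169/45 = -79/45 ≈ -1.7556)
F(d) = (3 + d²)/d
F(z)² = (-79/45 + 3/(-79/45))² = (-79/45 + 3*(-45/79))² = (-79/45 - 135/79)² = (-12316/3555)² = 151683856/12638025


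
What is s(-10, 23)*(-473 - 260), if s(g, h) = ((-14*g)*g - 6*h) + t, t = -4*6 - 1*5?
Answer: 1148611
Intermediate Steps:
t = -29 (t = -24 - 5 = -29)
s(g, h) = -29 - 14*g**2 - 6*h (s(g, h) = ((-14*g)*g - 6*h) - 29 = (-14*g**2 - 6*h) - 29 = -29 - 14*g**2 - 6*h)
s(-10, 23)*(-473 - 260) = (-29 - 14*(-10)**2 - 6*23)*(-473 - 260) = (-29 - 14*100 - 138)*(-733) = (-29 - 1400 - 138)*(-733) = -1567*(-733) = 1148611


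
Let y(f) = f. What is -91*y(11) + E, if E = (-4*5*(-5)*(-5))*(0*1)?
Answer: -1001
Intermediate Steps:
E = 0 (E = -(-100)*(-5)*0 = -4*125*0 = -500*0 = 0)
-91*y(11) + E = -91*11 + 0 = -1001 + 0 = -1001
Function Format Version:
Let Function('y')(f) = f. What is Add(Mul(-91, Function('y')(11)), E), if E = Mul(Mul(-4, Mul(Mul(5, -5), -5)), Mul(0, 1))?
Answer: -1001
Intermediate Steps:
E = 0 (E = Mul(Mul(-4, Mul(-25, -5)), 0) = Mul(Mul(-4, 125), 0) = Mul(-500, 0) = 0)
Add(Mul(-91, Function('y')(11)), E) = Add(Mul(-91, 11), 0) = Add(-1001, 0) = -1001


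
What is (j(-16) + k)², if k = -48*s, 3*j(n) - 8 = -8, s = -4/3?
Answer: 4096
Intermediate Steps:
s = -4/3 (s = -4*⅓ = -4/3 ≈ -1.3333)
j(n) = 0 (j(n) = 8/3 + (⅓)*(-8) = 8/3 - 8/3 = 0)
k = 64 (k = -48*(-4/3) = 64)
(j(-16) + k)² = (0 + 64)² = 64² = 4096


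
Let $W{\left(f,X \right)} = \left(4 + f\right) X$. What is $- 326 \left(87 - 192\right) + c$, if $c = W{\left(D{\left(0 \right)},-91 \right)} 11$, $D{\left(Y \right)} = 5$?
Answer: $25221$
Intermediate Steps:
$W{\left(f,X \right)} = X \left(4 + f\right)$
$c = -9009$ ($c = - 91 \left(4 + 5\right) 11 = \left(-91\right) 9 \cdot 11 = \left(-819\right) 11 = -9009$)
$- 326 \left(87 - 192\right) + c = - 326 \left(87 - 192\right) - 9009 = \left(-326\right) \left(-105\right) - 9009 = 34230 - 9009 = 25221$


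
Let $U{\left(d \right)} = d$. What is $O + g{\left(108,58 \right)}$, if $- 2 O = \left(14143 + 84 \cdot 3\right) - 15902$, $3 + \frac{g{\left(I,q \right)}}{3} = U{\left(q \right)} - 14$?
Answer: $\frac{1753}{2} \approx 876.5$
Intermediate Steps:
$g{\left(I,q \right)} = -51 + 3 q$ ($g{\left(I,q \right)} = -9 + 3 \left(q - 14\right) = -9 + 3 \left(-14 + q\right) = -9 + \left(-42 + 3 q\right) = -51 + 3 q$)
$O = \frac{1507}{2}$ ($O = - \frac{\left(14143 + 84 \cdot 3\right) - 15902}{2} = - \frac{\left(14143 + 252\right) - 15902}{2} = - \frac{14395 - 15902}{2} = \left(- \frac{1}{2}\right) \left(-1507\right) = \frac{1507}{2} \approx 753.5$)
$O + g{\left(108,58 \right)} = \frac{1507}{2} + \left(-51 + 3 \cdot 58\right) = \frac{1507}{2} + \left(-51 + 174\right) = \frac{1507}{2} + 123 = \frac{1753}{2}$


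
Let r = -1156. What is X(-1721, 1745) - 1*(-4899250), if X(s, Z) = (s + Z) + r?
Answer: 4898118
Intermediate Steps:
X(s, Z) = -1156 + Z + s (X(s, Z) = (s + Z) - 1156 = (Z + s) - 1156 = -1156 + Z + s)
X(-1721, 1745) - 1*(-4899250) = (-1156 + 1745 - 1721) - 1*(-4899250) = -1132 + 4899250 = 4898118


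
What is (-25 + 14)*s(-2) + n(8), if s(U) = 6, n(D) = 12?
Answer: -54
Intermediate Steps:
(-25 + 14)*s(-2) + n(8) = (-25 + 14)*6 + 12 = -11*6 + 12 = -66 + 12 = -54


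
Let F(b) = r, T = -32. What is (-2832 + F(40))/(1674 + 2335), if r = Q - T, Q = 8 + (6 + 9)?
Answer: -2777/4009 ≈ -0.69269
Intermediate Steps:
Q = 23 (Q = 8 + 15 = 23)
r = 55 (r = 23 - 1*(-32) = 23 + 32 = 55)
F(b) = 55
(-2832 + F(40))/(1674 + 2335) = (-2832 + 55)/(1674 + 2335) = -2777/4009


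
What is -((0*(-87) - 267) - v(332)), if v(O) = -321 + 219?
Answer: 165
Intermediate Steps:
v(O) = -102
-((0*(-87) - 267) - v(332)) = -((0*(-87) - 267) - 1*(-102)) = -((0 - 267) + 102) = -(-267 + 102) = -1*(-165) = 165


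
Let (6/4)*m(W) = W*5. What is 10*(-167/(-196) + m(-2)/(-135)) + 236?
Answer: 1944923/7938 ≈ 245.01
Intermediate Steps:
m(W) = 10*W/3 (m(W) = 2*(W*5)/3 = 2*(5*W)/3 = 10*W/3)
10*(-167/(-196) + m(-2)/(-135)) + 236 = 10*(-167/(-196) + ((10/3)*(-2))/(-135)) + 236 = 10*(-167*(-1/196) - 20/3*(-1/135)) + 236 = 10*(167/196 + 4/81) + 236 = 10*(14311/15876) + 236 = 71555/7938 + 236 = 1944923/7938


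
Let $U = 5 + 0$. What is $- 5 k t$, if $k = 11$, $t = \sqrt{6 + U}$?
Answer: $- 55 \sqrt{11} \approx -182.41$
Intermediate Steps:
$U = 5$
$t = \sqrt{11}$ ($t = \sqrt{6 + 5} = \sqrt{11} \approx 3.3166$)
$- 5 k t = \left(-5\right) 11 \sqrt{11} = - 55 \sqrt{11}$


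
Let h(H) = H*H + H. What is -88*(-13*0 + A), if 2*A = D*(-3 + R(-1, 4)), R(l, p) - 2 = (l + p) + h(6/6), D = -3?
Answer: 528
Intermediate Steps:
h(H) = H + H² (h(H) = H² + H = H + H²)
R(l, p) = 4 + l + p (R(l, p) = 2 + ((l + p) + (6/6)*(1 + 6/6)) = 2 + ((l + p) + (6*(⅙))*(1 + 6*(⅙))) = 2 + ((l + p) + 1*(1 + 1)) = 2 + ((l + p) + 1*2) = 2 + ((l + p) + 2) = 2 + (2 + l + p) = 4 + l + p)
A = -6 (A = (-3*(-3 + (4 - 1 + 4)))/2 = (-3*(-3 + 7))/2 = (-3*4)/2 = (½)*(-12) = -6)
-88*(-13*0 + A) = -88*(-13*0 - 6) = -88*(0 - 6) = -88*(-6) = 528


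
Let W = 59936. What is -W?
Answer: -59936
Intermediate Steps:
-W = -1*59936 = -59936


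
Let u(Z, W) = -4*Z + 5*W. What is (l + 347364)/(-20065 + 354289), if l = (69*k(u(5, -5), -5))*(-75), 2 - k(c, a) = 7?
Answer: 41471/37136 ≈ 1.1167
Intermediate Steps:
k(c, a) = -5 (k(c, a) = 2 - 1*7 = 2 - 7 = -5)
l = 25875 (l = (69*(-5))*(-75) = -345*(-75) = 25875)
(l + 347364)/(-20065 + 354289) = (25875 + 347364)/(-20065 + 354289) = 373239/334224 = 373239*(1/334224) = 41471/37136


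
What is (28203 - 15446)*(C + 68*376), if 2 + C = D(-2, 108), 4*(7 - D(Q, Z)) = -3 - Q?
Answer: 1304951801/4 ≈ 3.2624e+8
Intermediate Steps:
D(Q, Z) = 31/4 + Q/4 (D(Q, Z) = 7 - (-3 - Q)/4 = 7 + (¾ + Q/4) = 31/4 + Q/4)
C = 21/4 (C = -2 + (31/4 + (¼)*(-2)) = -2 + (31/4 - ½) = -2 + 29/4 = 21/4 ≈ 5.2500)
(28203 - 15446)*(C + 68*376) = (28203 - 15446)*(21/4 + 68*376) = 12757*(21/4 + 25568) = 12757*(102293/4) = 1304951801/4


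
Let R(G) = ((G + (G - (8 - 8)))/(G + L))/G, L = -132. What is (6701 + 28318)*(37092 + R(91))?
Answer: 53255844630/41 ≈ 1.2989e+9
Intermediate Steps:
R(G) = 2/(-132 + G) (R(G) = ((G + (G - (8 - 8)))/(G - 132))/G = ((G + (G - 1*0))/(-132 + G))/G = ((G + (G + 0))/(-132 + G))/G = ((G + G)/(-132 + G))/G = ((2*G)/(-132 + G))/G = (2*G/(-132 + G))/G = 2/(-132 + G))
(6701 + 28318)*(37092 + R(91)) = (6701 + 28318)*(37092 + 2/(-132 + 91)) = 35019*(37092 + 2/(-41)) = 35019*(37092 + 2*(-1/41)) = 35019*(37092 - 2/41) = 35019*(1520770/41) = 53255844630/41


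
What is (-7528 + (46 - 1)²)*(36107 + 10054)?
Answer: -254023983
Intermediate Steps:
(-7528 + (46 - 1)²)*(36107 + 10054) = (-7528 + 45²)*46161 = (-7528 + 2025)*46161 = -5503*46161 = -254023983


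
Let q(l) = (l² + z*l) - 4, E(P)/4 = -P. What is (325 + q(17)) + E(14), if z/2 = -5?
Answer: 384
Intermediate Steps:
E(P) = -4*P (E(P) = 4*(-P) = -4*P)
z = -10 (z = 2*(-5) = -10)
q(l) = -4 + l² - 10*l (q(l) = (l² - 10*l) - 4 = -4 + l² - 10*l)
(325 + q(17)) + E(14) = (325 + (-4 + 17² - 10*17)) - 4*14 = (325 + (-4 + 289 - 170)) - 56 = (325 + 115) - 56 = 440 - 56 = 384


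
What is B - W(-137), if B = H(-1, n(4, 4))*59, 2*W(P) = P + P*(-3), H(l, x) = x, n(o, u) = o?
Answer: 99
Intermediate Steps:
W(P) = -P (W(P) = (P + P*(-3))/2 = (P - 3*P)/2 = (-2*P)/2 = -P)
B = 236 (B = 4*59 = 236)
B - W(-137) = 236 - (-1)*(-137) = 236 - 1*137 = 236 - 137 = 99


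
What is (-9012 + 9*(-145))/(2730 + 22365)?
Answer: -3439/8365 ≈ -0.41112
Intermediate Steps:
(-9012 + 9*(-145))/(2730 + 22365) = (-9012 - 1305)/25095 = -10317*1/25095 = -3439/8365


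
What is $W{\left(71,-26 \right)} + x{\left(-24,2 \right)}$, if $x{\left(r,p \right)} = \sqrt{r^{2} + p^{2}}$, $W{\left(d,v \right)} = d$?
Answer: $71 + 2 \sqrt{145} \approx 95.083$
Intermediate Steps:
$x{\left(r,p \right)} = \sqrt{p^{2} + r^{2}}$
$W{\left(71,-26 \right)} + x{\left(-24,2 \right)} = 71 + \sqrt{2^{2} + \left(-24\right)^{2}} = 71 + \sqrt{4 + 576} = 71 + \sqrt{580} = 71 + 2 \sqrt{145}$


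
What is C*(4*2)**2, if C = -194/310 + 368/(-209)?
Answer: -4948032/32395 ≈ -152.74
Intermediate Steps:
C = -77313/32395 (C = -194*1/310 + 368*(-1/209) = -97/155 - 368/209 = -77313/32395 ≈ -2.3866)
C*(4*2)**2 = -77313*(4*2)**2/32395 = -77313/32395*8**2 = -77313/32395*64 = -4948032/32395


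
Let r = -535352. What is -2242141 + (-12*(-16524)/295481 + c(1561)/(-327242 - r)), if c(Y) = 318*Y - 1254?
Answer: -22979130336423061/10248758485 ≈ -2.2421e+6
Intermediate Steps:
c(Y) = -1254 + 318*Y
-2242141 + (-12*(-16524)/295481 + c(1561)/(-327242 - r)) = -2242141 + (-12*(-16524)/295481 + (-1254 + 318*1561)/(-327242 - 1*(-535352))) = -2242141 + (198288*(1/295481) + (-1254 + 496398)/(-327242 + 535352)) = -2242141 + (198288/295481 + 495144/208110) = -2242141 + (198288/295481 + 495144*(1/208110)) = -2242141 + (198288/295481 + 82524/34685) = -2242141 + 31261893324/10248758485 = -22979130336423061/10248758485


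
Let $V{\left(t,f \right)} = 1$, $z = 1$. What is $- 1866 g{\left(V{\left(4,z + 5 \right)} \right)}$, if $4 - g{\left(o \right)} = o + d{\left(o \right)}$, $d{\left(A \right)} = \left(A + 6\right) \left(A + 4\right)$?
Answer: $59712$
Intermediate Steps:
$d{\left(A \right)} = \left(4 + A\right) \left(6 + A\right)$ ($d{\left(A \right)} = \left(6 + A\right) \left(4 + A\right) = \left(4 + A\right) \left(6 + A\right)$)
$g{\left(o \right)} = -20 - o^{2} - 11 o$ ($g{\left(o \right)} = 4 - \left(o + \left(24 + o^{2} + 10 o\right)\right) = 4 - \left(24 + o^{2} + 11 o\right) = -20 - o^{2} - 11 o$)
$- 1866 g{\left(V{\left(4,z + 5 \right)} \right)} = - 1866 \left(-20 - 1^{2} - 11\right) = - 1866 \left(-20 - 1 - 11\right) = \left(-1866\right) \left(-32\right) = 59712$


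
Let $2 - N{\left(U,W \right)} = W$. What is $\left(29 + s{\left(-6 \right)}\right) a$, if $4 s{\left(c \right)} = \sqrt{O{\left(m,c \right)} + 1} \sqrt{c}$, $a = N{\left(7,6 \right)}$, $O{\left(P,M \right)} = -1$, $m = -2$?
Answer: $-116$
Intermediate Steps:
$N{\left(U,W \right)} = 2 - W$
$a = -4$ ($a = 2 - 6 = -4$)
$s{\left(c \right)} = 0$ ($s{\left(c \right)} = \frac{\sqrt{-1 + 1} \sqrt{c}}{4} = \frac{\sqrt{0} \sqrt{c}}{4} = \frac{0 \sqrt{c}}{4} = \frac{1}{4} \cdot 0 = 0$)
$\left(29 + s{\left(-6 \right)}\right) a = \left(29 + 0\right) \left(-4\right) = 29 \left(-4\right) = -116$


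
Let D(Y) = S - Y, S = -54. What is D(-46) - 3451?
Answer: -3459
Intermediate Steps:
D(Y) = -54 - Y
D(-46) - 3451 = (-54 - 1*(-46)) - 3451 = (-54 + 46) - 3451 = -8 - 3451 = -3459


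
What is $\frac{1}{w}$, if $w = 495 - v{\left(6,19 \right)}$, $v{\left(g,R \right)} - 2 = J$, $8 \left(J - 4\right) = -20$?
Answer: $\frac{2}{983} \approx 0.0020346$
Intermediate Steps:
$J = \frac{3}{2}$ ($J = 4 + \frac{1}{8} \left(-20\right) = 4 - \frac{5}{2} = \frac{3}{2} \approx 1.5$)
$v{\left(g,R \right)} = \frac{7}{2}$ ($v{\left(g,R \right)} = 2 + \frac{3}{2} = \frac{7}{2}$)
$w = \frac{983}{2}$ ($w = 495 - \frac{7}{2} = \frac{983}{2} \approx 491.5$)
$\frac{1}{w} = \frac{1}{\frac{983}{2}} = \frac{2}{983}$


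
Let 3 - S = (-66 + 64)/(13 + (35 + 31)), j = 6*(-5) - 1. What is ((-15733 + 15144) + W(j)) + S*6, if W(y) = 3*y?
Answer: -52444/79 ≈ -663.85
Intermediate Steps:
j = -31 (j = -30 - 1 = -31)
S = 239/79 (S = 3 - (-66 + 64)/(13 + (35 + 31)) = 3 - (-2)/(13 + 66) = 3 - (-2)/79 = 3 - 1*(-2/79) = 3 + 2/79 = 239/79 ≈ 3.0253)
((-15733 + 15144) + W(j)) + S*6 = ((-15733 + 15144) + 3*(-31)) + (239/79)*6 = (-589 - 93) + 1434/79 = -682 + 1434/79 = -52444/79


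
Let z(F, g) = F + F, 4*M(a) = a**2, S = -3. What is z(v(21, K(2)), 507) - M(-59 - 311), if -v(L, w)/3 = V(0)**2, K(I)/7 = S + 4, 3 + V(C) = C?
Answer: -34279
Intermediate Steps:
V(C) = -3 + C
K(I) = 7 (K(I) = 7*(-3 + 4) = 7*1 = 7)
v(L, w) = -27 (v(L, w) = -3*(-3 + 0)**2 = -3*(-3)**2 = -3*9 = -27)
M(a) = a**2/4
z(F, g) = 2*F
z(v(21, K(2)), 507) - M(-59 - 311) = 2*(-27) - (-59 - 311)**2/4 = -54 - (-370)**2/4 = -54 - 136900/4 = -54 - 1*34225 = -54 - 34225 = -34279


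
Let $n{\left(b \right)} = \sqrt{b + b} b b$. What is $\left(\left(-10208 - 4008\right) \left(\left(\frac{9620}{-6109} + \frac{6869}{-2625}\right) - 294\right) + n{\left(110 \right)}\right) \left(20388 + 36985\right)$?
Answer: $\frac{3900135079734025528}{16036125} + 1388426600 \sqrt{55} \approx 2.5351 \cdot 10^{11}$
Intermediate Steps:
$n{\left(b \right)} = \sqrt{2} b^{\frac{5}{2}}$ ($n{\left(b \right)} = \sqrt{2 b} b^{2} = \sqrt{2} \sqrt{b} b^{2} = \sqrt{2} b^{\frac{5}{2}}$)
$\left(\left(-10208 - 4008\right) \left(\left(\frac{9620}{-6109} + \frac{6869}{-2625}\right) - 294\right) + n{\left(110 \right)}\right) \left(20388 + 36985\right) = \left(\left(-10208 - 4008\right) \left(\left(\frac{9620}{-6109} + \frac{6869}{-2625}\right) - 294\right) + \sqrt{2} \cdot 110^{\frac{5}{2}}\right) \left(20388 + 36985\right) = \left(- 14216 \left(\left(9620 \left(- \frac{1}{6109}\right) + 6869 \left(- \frac{1}{2625}\right)\right) - 294\right) + \sqrt{2} \cdot 12100 \sqrt{110}\right) 57373 = \left(- 14216 \left(\left(- \frac{9620}{6109} - \frac{6869}{2625}\right) - 294\right) + 24200 \sqrt{55}\right) 57373 = \left(- 14216 \left(- \frac{67215221}{16036125} - 294\right) + 24200 \sqrt{55}\right) 57373 = \left(\left(-14216\right) \left(- \frac{4781835971}{16036125}\right) + 24200 \sqrt{55}\right) 57373 = \left(\frac{67978580163736}{16036125} + 24200 \sqrt{55}\right) 57373 = \frac{3900135079734025528}{16036125} + 1388426600 \sqrt{55}$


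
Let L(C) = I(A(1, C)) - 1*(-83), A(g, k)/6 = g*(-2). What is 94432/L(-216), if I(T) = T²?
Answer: 416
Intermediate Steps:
A(g, k) = -12*g (A(g, k) = 6*(g*(-2)) = 6*(-2*g) = -12*g)
L(C) = 227 (L(C) = (-12*1)² - 1*(-83) = (-12)² + 83 = 144 + 83 = 227)
94432/L(-216) = 94432/227 = 94432*(1/227) = 416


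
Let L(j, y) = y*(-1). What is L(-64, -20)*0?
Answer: 0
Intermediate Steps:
L(j, y) = -y
L(-64, -20)*0 = -1*(-20)*0 = 20*0 = 0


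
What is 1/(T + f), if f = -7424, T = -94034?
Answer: -1/101458 ≈ -9.8563e-6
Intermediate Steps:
1/(T + f) = 1/(-94034 - 7424) = 1/(-101458) = -1/101458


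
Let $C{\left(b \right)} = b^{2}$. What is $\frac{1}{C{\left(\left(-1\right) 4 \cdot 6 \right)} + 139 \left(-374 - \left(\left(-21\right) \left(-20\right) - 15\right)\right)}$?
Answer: $- \frac{1}{107705} \approx -9.2846 \cdot 10^{-6}$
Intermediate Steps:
$\frac{1}{C{\left(\left(-1\right) 4 \cdot 6 \right)} + 139 \left(-374 - \left(\left(-21\right) \left(-20\right) - 15\right)\right)} = \frac{1}{\left(\left(-1\right) 4 \cdot 6\right)^{2} + 139 \left(-374 - \left(\left(-21\right) \left(-20\right) - 15\right)\right)} = \frac{1}{\left(\left(-4\right) 6\right)^{2} + 139 \left(-374 - \left(420 - 15\right)\right)} = \frac{1}{\left(-24\right)^{2} + 139 \left(-374 - 405\right)} = \frac{1}{576 + 139 \left(-374 - 405\right)} = \frac{1}{576 + 139 \left(-779\right)} = \frac{1}{576 - 108281} = \frac{1}{-107705} = - \frac{1}{107705}$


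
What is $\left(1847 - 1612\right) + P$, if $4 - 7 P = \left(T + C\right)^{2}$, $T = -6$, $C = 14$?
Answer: $\frac{1585}{7} \approx 226.43$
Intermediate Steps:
$P = - \frac{60}{7}$ ($P = \frac{4}{7} - \frac{\left(-6 + 14\right)^{2}}{7} = \frac{4}{7} - \frac{8^{2}}{7} = \frac{4}{7} - \frac{64}{7} = - \frac{60}{7} \approx -8.5714$)
$\left(1847 - 1612\right) + P = \left(1847 - 1612\right) - \frac{60}{7} = 235 - \frac{60}{7} = \frac{1585}{7}$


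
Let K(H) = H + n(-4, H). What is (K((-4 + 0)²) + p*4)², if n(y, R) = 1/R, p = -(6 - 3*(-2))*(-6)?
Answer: 23668225/256 ≈ 92454.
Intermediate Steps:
p = 72 (p = -(6 + 6)*(-6) = -12*(-6) = -1*(-72) = 72)
K(H) = H + 1/H
(K((-4 + 0)²) + p*4)² = (((-4 + 0)² + 1/((-4 + 0)²)) + 72*4)² = (((-4)² + 1/((-4)²)) + 288)² = ((16 + 1/16) + 288)² = (257/16 + 288)² = (4865/16)² = 23668225/256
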